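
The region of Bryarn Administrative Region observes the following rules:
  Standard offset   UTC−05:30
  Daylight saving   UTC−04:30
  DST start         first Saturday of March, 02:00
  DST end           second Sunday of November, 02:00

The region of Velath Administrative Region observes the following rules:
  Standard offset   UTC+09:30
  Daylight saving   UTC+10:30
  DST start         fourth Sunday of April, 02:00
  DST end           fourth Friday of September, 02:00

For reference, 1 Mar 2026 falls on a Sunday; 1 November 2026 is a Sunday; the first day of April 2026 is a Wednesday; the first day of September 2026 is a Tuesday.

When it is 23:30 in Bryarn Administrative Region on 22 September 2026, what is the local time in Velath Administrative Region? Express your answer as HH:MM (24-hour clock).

1 March 2026 is a Sunday, so the first Saturday is March 7.
1 November 2026 is a Sunday, so the first Sunday is November 1 and the second is November 8.
Daylight saving runs 7 March – 8 November; 22 September 2026 is inside that window, so Bryarn Administrative Region is at UTC−04:30.
23:30 Bryarn Administrative Region + 4h30m = 04:00 UTC (rolling into the next day, 23 September 2026).
1 April 2026 is a Wednesday, so the first Sunday is April 5 and the fourth is April 26.
1 September 2026 is a Tuesday, so the first Friday is September 4 and the fourth is September 25.
At the standard offset (UTC+09:30), 04:00 UTC + 9h30m = 13:30 Velath Administrative Region standard time.
The standard-time date in Velath Administrative Region, 23 September 2026, lies within the daylight-saving period (26 April – 25 September), so Velath Administrative Region is on daylight time, UTC+10:30.
04:00 UTC + 10h30m = 14:30 Velath Administrative Region.

14:30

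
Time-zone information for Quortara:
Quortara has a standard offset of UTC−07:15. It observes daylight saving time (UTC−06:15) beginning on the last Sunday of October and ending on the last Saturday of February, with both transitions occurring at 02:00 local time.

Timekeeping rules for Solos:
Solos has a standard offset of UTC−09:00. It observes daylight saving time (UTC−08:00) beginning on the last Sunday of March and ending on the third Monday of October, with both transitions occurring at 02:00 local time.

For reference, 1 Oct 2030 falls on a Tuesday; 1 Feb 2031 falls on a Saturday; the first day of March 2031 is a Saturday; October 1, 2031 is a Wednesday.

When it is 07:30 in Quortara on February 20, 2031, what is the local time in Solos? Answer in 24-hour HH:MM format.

04:45

1 October 2030 is a Tuesday, so Sundays fall on 6, 13, 20, 27; the last is October 27.
1 February 2031 is a Saturday, so Saturdays fall on 1, 8, 15, 22; the last is February 22.
Daylight saving runs 27 October 2030 – 22 February 2031; February 20, 2031 is inside that window, so Quortara is at UTC−06:15.
07:30 Quortara + 6h15m = 13:45 UTC.
1 March 2031 is a Saturday, so Sundays fall on 2, 9, 16, 23, 30; the last is March 30.
1 October 2031 is a Wednesday, so the first Monday is October 6 and the third is October 20.
At the standard offset (UTC−09:00), 13:45 UTC − 9h = 04:45 Solos standard time.
The standard-time date in Solos, February 20, 2031, does not fall between 30 March and 20 October, so daylight saving is not in effect and Solos is at UTC−09:00.
13:45 UTC − 9h = 04:45 Solos.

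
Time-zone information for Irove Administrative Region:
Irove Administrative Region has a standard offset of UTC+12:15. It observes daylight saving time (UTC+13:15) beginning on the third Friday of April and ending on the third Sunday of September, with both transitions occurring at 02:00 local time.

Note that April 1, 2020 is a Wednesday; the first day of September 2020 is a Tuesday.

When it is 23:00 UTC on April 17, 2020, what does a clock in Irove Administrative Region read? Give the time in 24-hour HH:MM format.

1 April 2020 is a Wednesday, so the first Friday is April 3 and the third is April 17.
1 September 2020 is a Tuesday, so the first Sunday is September 6 and the third is September 20.
At the standard offset (UTC+12:15), 23:00 UTC + 12h15m = 11:15 Irove Administrative Region standard time (rolling into the next day, 18 April 2020).
Daylight saving runs 17 April – 20 September; the standard-time date in Irove Administrative Region, April 18, 2020, is inside that window, so Irove Administrative Region is at UTC+13:15.
23:00 UTC + 13h15m = 12:15 local (rolling into the next day, 18 April 2020).

12:15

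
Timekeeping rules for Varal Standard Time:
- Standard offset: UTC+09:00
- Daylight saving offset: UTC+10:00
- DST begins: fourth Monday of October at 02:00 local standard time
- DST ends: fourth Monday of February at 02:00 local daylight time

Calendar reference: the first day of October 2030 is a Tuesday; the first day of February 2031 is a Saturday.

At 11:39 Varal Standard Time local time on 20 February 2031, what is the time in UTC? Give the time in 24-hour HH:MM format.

01:39

1 October 2030 is a Tuesday, so the first Monday is October 7 and the fourth is October 28.
1 February 2031 is a Saturday, so the first Monday is February 3 and the fourth is February 24.
20 February 2031 falls between 28 October 2030 and 24 February 2031, so daylight saving is in effect and Varal Standard Time is at UTC+10:00.
11:39 local − 10h = 01:39 UTC.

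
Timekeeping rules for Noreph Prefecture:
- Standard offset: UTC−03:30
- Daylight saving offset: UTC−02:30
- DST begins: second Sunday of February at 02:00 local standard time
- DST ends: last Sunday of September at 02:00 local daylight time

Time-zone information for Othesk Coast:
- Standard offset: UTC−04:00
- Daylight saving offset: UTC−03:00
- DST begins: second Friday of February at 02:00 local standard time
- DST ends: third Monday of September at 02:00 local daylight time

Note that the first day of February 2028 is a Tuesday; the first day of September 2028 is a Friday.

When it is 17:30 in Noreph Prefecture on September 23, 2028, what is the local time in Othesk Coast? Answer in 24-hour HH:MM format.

1 February 2028 is a Tuesday, so the first Sunday is February 6 and the second is February 13.
1 September 2028 is a Friday, so Sundays fall on 3, 10, 17, 24; the last is September 24.
September 23, 2028 falls between 13 February and 24 September, so daylight saving is in effect and Noreph Prefecture is at UTC−02:30.
17:30 Noreph Prefecture + 2h30m = 20:00 UTC.
1 February 2028 is a Tuesday, so the first Friday is February 4 and the second is February 11.
1 September 2028 is a Friday, so the first Monday is September 4 and the third is September 18.
At the standard offset (UTC−04:00), 20:00 UTC − 4h = 16:00 Othesk Coast standard time.
The standard-time date in Othesk Coast, September 23, 2028, is outside the daylight-saving period (11 February – 18 September), so Othesk Coast is on standard time, UTC−04:00.
20:00 UTC − 4h = 16:00 Othesk Coast.

16:00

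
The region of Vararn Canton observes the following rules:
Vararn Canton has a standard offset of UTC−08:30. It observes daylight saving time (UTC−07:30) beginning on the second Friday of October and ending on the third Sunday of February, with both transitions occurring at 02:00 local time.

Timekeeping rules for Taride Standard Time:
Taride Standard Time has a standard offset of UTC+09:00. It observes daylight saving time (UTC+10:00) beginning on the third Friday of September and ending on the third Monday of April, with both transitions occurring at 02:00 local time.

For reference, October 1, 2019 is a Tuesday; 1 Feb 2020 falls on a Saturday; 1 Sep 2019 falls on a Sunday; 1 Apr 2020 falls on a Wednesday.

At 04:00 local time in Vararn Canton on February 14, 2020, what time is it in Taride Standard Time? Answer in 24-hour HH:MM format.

1 October 2019 is a Tuesday, so the first Friday is October 4 and the second is October 11.
1 February 2020 is a Saturday, so the first Sunday is February 2 and the third is February 16.
February 14, 2020 lies within the daylight-saving period (11 October 2019 – 16 February 2020), so Vararn Canton is on daylight time, UTC−07:30.
04:00 Vararn Canton + 7h30m = 11:30 UTC.
1 September 2019 is a Sunday, so the first Friday is September 6 and the third is September 20.
1 April 2020 is a Wednesday, so the first Monday is April 6 and the third is April 20.
At the standard offset (UTC+09:00), 11:30 UTC + 9h = 20:30 Taride Standard Time standard time.
The standard-time date in Taride Standard Time, February 14, 2020, lies within the daylight-saving period (20 September 2019 – 20 April 2020), so Taride Standard Time is on daylight time, UTC+10:00.
11:30 UTC + 10h = 21:30 Taride Standard Time.

21:30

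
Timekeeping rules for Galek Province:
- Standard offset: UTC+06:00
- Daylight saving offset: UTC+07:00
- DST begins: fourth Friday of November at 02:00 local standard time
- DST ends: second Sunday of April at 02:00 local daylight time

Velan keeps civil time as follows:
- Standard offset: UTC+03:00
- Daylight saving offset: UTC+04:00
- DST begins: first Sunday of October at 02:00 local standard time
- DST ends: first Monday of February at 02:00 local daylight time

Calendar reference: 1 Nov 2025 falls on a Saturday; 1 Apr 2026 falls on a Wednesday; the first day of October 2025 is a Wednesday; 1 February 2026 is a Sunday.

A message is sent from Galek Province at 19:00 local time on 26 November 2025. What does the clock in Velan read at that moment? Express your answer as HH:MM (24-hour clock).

17:00

1 November 2025 is a Saturday, so the first Friday is November 7 and the fourth is November 28.
1 April 2026 is a Wednesday, so the first Sunday is April 5 and the second is April 12.
Daylight saving runs 28 November 2025 – 12 April 2026; 26 November 2025 is outside that window, so Galek Province is on standard time at UTC+06:00.
19:00 Galek Province − 6h = 13:00 UTC.
1 October 2025 is a Wednesday, so the first Sunday is October 5.
1 February 2026 is a Sunday, so the first Monday is February 2.
At the standard offset (UTC+03:00), 13:00 UTC + 3h = 16:00 Velan standard time.
The standard-time date in Velan, 26 November 2025, lies within the daylight-saving period (5 October 2025 – 2 February 2026), so Velan is on daylight time, UTC+04:00.
13:00 UTC + 4h = 17:00 Velan.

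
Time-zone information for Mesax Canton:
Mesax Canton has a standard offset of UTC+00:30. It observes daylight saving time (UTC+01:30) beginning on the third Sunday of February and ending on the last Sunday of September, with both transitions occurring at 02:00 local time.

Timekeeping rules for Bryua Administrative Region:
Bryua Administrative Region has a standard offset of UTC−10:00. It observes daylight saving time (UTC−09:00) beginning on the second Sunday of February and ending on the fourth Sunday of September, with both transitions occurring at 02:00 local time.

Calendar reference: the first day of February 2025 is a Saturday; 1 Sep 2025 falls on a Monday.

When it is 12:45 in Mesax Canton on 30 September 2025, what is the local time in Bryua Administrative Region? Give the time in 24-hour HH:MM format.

02:15

1 February 2025 is a Saturday, so the first Sunday is February 2 and the third is February 16.
1 September 2025 is a Monday, so Sundays fall on 7, 14, 21, 28; the last is September 28.
30 September 2025 is outside the daylight-saving period (16 February – 28 September), so Mesax Canton is on standard time, UTC+00:30.
12:45 Mesax Canton − 0h30m = 12:15 UTC.
1 February 2025 is a Saturday, so the first Sunday is February 2 and the second is February 9.
1 September 2025 is a Monday, so the first Sunday is September 7 and the fourth is September 28.
At the standard offset (UTC−10:00), 12:15 UTC − 10h = 02:15 Bryua Administrative Region standard time.
Daylight saving runs 9 February – 28 September; the standard-time date in Bryua Administrative Region, 30 September 2025, is outside that window, so Bryua Administrative Region is on standard time at UTC−10:00.
12:15 UTC − 10h = 02:15 Bryua Administrative Region.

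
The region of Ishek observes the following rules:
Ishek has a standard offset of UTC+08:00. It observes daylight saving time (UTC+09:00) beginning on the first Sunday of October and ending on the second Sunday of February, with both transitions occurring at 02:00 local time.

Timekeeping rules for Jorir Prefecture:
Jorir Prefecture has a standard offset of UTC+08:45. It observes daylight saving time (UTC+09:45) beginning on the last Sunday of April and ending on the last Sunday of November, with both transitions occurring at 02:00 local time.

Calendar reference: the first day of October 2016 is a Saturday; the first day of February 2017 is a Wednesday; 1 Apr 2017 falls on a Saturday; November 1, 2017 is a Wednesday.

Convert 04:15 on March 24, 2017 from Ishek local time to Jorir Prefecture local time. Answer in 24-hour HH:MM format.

05:00

1 October 2016 is a Saturday, so the first Sunday is October 2.
1 February 2017 is a Wednesday, so the first Sunday is February 5 and the second is February 12.
March 24, 2017 does not fall between 2 October 2016 and 12 February 2017, so daylight saving is not in effect and Ishek is at UTC+08:00.
04:15 Ishek − 8h = 20:15 UTC (rolling into the previous day, 23 March 2017).
1 April 2017 is a Saturday, so Sundays fall on 2, 9, 16, 23, 30; the last is April 30.
1 November 2017 is a Wednesday, so Sundays fall on 5, 12, 19, 26; the last is November 26.
At the standard offset (UTC+08:45), 20:15 UTC + 8h45m = 05:00 Jorir Prefecture standard time (rolling into the next day, 24 March 2017).
Daylight saving runs 30 April – 26 November; the standard-time date in Jorir Prefecture, March 24, 2017, is outside that window, so Jorir Prefecture is on standard time at UTC+08:45.
20:15 UTC + 8h45m = 05:00 Jorir Prefecture (rolling into the next day, 24 March 2017).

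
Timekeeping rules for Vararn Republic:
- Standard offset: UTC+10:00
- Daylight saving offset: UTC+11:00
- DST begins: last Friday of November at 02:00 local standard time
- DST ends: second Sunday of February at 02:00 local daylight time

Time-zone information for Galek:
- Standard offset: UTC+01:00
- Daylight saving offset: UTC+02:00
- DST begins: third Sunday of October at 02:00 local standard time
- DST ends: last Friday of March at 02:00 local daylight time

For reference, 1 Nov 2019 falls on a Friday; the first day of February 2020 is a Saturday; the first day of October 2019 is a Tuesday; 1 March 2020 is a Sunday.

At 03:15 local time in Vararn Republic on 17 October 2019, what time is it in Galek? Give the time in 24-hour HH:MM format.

1 November 2019 is a Friday, so Fridays fall on 1, 8, 15, 22, 29; the last is November 29.
1 February 2020 is a Saturday, so the first Sunday is February 2 and the second is February 9.
17 October 2019 does not fall between 29 November 2019 and 9 February 2020, so daylight saving is not in effect and Vararn Republic is at UTC+10:00.
03:15 Vararn Republic − 10h = 17:15 UTC (rolling into the previous day, 16 October 2019).
1 October 2019 is a Tuesday, so the first Sunday is October 6 and the third is October 20.
1 March 2020 is a Sunday, so Fridays fall on 6, 13, 20, 27; the last is March 27.
At the standard offset (UTC+01:00), 17:15 UTC + 1h = 18:15 Galek standard time.
The standard-time date in Galek, 16 October 2019, is outside the daylight-saving period (20 October 2019 – 27 March 2020), so Galek is on standard time, UTC+01:00.
17:15 UTC + 1h = 18:15 Galek.

18:15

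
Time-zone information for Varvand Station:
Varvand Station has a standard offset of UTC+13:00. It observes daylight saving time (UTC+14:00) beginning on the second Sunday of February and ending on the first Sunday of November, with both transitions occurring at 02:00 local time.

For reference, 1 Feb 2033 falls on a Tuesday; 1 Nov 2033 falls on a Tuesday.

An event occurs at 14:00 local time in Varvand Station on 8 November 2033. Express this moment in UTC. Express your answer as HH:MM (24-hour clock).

01:00

1 February 2033 is a Tuesday, so the first Sunday is February 6 and the second is February 13.
1 November 2033 is a Tuesday, so the first Sunday is November 6.
8 November 2033 is outside the daylight-saving period (13 February – 6 November), so Varvand Station is on standard time, UTC+13:00.
14:00 local − 13h = 01:00 UTC.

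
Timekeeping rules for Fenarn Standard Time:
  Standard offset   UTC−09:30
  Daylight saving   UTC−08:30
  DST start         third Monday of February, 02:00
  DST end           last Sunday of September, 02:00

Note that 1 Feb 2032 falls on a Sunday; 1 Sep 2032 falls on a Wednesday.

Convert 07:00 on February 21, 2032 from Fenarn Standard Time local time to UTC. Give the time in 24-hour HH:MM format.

15:30

1 February 2032 is a Sunday, so the first Monday is February 2 and the third is February 16.
1 September 2032 is a Wednesday, so Sundays fall on 5, 12, 19, 26; the last is September 26.
Daylight saving runs 16 February – 26 September; February 21, 2032 is inside that window, so Fenarn Standard Time is at UTC−08:30.
07:00 local + 8h30m = 15:30 UTC.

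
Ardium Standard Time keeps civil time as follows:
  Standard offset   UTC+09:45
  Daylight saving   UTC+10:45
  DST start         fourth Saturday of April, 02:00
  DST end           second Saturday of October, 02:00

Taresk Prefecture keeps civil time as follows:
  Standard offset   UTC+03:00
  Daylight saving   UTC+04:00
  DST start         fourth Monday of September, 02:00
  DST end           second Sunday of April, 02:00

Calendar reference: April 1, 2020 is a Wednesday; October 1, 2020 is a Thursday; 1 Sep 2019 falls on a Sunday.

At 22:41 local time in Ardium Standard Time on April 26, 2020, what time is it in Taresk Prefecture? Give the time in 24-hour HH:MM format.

1 April 2020 is a Wednesday, so the first Saturday is April 4 and the fourth is April 25.
1 October 2020 is a Thursday, so the first Saturday is October 3 and the second is October 10.
April 26, 2020 lies within the daylight-saving period (25 April – 10 October), so Ardium Standard Time is on daylight time, UTC+10:45.
22:41 Ardium Standard Time − 10h45m = 11:56 UTC.
1 September 2019 is a Sunday, so the first Monday is September 2 and the fourth is September 23.
1 April 2020 is a Wednesday, so the first Sunday is April 5 and the second is April 12.
At the standard offset (UTC+03:00), 11:56 UTC + 3h = 14:56 Taresk Prefecture standard time.
The standard-time date in Taresk Prefecture, April 26, 2020, does not fall between 23 September 2019 and 12 April 2020, so daylight saving is not in effect and Taresk Prefecture is at UTC+03:00.
11:56 UTC + 3h = 14:56 Taresk Prefecture.

14:56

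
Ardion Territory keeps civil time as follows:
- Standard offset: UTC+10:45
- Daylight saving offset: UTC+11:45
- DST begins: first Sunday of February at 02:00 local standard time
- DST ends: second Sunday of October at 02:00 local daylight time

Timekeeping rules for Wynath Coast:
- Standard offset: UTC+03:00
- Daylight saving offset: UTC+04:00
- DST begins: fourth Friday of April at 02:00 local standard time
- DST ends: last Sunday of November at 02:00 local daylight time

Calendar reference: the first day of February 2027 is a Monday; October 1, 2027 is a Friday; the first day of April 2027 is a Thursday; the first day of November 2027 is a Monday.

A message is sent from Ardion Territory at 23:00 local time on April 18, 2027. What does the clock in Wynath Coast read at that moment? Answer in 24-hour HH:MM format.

14:15

1 February 2027 is a Monday, so the first Sunday is February 7.
1 October 2027 is a Friday, so the first Sunday is October 3 and the second is October 10.
April 18, 2027 lies within the daylight-saving period (7 February – 10 October), so Ardion Territory is on daylight time, UTC+11:45.
23:00 Ardion Territory − 11h45m = 11:15 UTC.
1 April 2027 is a Thursday, so the first Friday is April 2 and the fourth is April 23.
1 November 2027 is a Monday, so Sundays fall on 7, 14, 21, 28; the last is November 28.
At the standard offset (UTC+03:00), 11:15 UTC + 3h = 14:15 Wynath Coast standard time.
The standard-time date in Wynath Coast, April 18, 2027, does not fall between 23 April and 28 November, so daylight saving is not in effect and Wynath Coast is at UTC+03:00.
11:15 UTC + 3h = 14:15 Wynath Coast.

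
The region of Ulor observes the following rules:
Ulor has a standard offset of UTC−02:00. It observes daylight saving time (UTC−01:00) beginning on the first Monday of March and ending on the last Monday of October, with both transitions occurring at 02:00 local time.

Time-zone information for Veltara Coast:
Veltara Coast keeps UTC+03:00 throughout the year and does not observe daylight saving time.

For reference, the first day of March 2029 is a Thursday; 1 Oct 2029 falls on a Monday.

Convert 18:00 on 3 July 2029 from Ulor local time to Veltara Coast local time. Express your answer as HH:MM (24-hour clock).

22:00

1 March 2029 is a Thursday, so the first Monday is March 5.
1 October 2029 is a Monday, so Mondays fall on 1, 8, 15, 22, 29; the last is October 29.
3 July 2029 falls between 5 March and 29 October, so daylight saving is in effect and Ulor is at UTC−01:00.
18:00 Ulor + 1h = 19:00 UTC.
Veltara Coast stays on UTC+03:00 all year.
19:00 UTC + 3h = 22:00 Veltara Coast.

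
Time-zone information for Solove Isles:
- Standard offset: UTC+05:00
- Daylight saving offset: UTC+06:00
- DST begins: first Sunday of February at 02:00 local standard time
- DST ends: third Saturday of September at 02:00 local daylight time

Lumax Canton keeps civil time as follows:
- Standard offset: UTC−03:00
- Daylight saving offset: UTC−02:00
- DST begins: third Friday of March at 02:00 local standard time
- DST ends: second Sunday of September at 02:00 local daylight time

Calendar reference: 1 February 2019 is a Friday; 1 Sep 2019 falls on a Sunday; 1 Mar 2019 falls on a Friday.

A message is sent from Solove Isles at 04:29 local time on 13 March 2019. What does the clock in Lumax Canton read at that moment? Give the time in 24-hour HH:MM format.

1 February 2019 is a Friday, so the first Sunday is February 3.
1 September 2019 is a Sunday, so the first Saturday is September 7 and the third is September 21.
13 March 2019 falls between 3 February and 21 September, so daylight saving is in effect and Solove Isles is at UTC+06:00.
04:29 Solove Isles − 6h = 22:29 UTC (rolling into the previous day, 12 March 2019).
1 March 2019 is a Friday, so the first Friday is March 1 and the third is March 15.
1 September 2019 is a Sunday, so the first Sunday is September 1 and the second is September 8.
At the standard offset (UTC−03:00), 22:29 UTC − 3h = 19:29 Lumax Canton standard time.
The standard-time date in Lumax Canton, 12 March 2019, does not fall between 15 March and 8 September, so daylight saving is not in effect and Lumax Canton is at UTC−03:00.
22:29 UTC − 3h = 19:29 Lumax Canton.

19:29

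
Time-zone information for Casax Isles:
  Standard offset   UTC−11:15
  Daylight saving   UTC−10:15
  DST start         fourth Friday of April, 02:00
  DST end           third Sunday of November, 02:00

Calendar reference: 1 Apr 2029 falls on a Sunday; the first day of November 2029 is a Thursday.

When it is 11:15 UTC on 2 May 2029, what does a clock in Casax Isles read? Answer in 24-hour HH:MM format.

01:00

1 April 2029 is a Sunday, so the first Friday is April 6 and the fourth is April 27.
1 November 2029 is a Thursday, so the first Sunday is November 4 and the third is November 18.
At the standard offset (UTC−11:15), 11:15 UTC − 11h15m = 00:00 Casax Isles standard time.
The standard-time date in Casax Isles, 2 May 2029, lies within the daylight-saving period (27 April – 18 November), so Casax Isles is on daylight time, UTC−10:15.
11:15 UTC − 10h15m = 01:00 local.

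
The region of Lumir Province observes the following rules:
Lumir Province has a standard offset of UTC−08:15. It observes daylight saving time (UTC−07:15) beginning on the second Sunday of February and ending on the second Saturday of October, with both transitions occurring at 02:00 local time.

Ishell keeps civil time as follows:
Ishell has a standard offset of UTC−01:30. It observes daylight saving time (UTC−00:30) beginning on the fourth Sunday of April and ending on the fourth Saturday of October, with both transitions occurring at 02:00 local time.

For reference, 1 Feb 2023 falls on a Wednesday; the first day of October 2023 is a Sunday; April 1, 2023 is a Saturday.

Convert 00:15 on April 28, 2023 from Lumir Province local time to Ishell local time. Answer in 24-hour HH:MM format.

07:00

1 February 2023 is a Wednesday, so the first Sunday is February 5 and the second is February 12.
1 October 2023 is a Sunday, so the first Saturday is October 7 and the second is October 14.
April 28, 2023 falls between 12 February and 14 October, so daylight saving is in effect and Lumir Province is at UTC−07:15.
00:15 Lumir Province + 7h15m = 07:30 UTC.
1 April 2023 is a Saturday, so the first Sunday is April 2 and the fourth is April 23.
1 October 2023 is a Sunday, so the first Saturday is October 7 and the fourth is October 28.
At the standard offset (UTC−01:30), 07:30 UTC − 1h30m = 06:00 Ishell standard time.
The standard-time date in Ishell, April 28, 2023, falls between 23 April and 28 October, so daylight saving is in effect and Ishell is at UTC−00:30.
07:30 UTC − 0h30m = 07:00 Ishell.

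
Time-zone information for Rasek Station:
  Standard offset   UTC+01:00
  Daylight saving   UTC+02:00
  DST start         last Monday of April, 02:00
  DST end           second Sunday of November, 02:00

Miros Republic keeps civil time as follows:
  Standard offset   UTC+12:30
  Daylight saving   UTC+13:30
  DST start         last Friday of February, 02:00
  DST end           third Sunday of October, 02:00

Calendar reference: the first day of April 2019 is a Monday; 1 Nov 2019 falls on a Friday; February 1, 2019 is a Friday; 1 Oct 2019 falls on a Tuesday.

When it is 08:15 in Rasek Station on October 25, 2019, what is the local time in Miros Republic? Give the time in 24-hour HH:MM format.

18:45

1 April 2019 is a Monday, so Mondays fall on 1, 8, 15, 22, 29; the last is April 29.
1 November 2019 is a Friday, so the first Sunday is November 3 and the second is November 10.
October 25, 2019 falls between 29 April and 10 November, so daylight saving is in effect and Rasek Station is at UTC+02:00.
08:15 Rasek Station − 2h = 06:15 UTC.
1 February 2019 is a Friday, so Fridays fall on 1, 8, 15, 22; the last is February 22.
1 October 2019 is a Tuesday, so the first Sunday is October 6 and the third is October 20.
At the standard offset (UTC+12:30), 06:15 UTC + 12h30m = 18:45 Miros Republic standard time.
The standard-time date in Miros Republic, October 25, 2019, does not fall between 22 February and 20 October, so daylight saving is not in effect and Miros Republic is at UTC+12:30.
06:15 UTC + 12h30m = 18:45 Miros Republic.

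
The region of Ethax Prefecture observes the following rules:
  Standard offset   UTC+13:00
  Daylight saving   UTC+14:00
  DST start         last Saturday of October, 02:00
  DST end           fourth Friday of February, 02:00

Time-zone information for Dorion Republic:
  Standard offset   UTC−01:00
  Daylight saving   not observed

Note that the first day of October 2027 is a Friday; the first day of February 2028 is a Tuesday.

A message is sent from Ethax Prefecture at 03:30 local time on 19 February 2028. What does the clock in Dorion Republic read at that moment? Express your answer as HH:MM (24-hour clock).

12:30

1 October 2027 is a Friday, so Saturdays fall on 2, 9, 16, 23, 30; the last is October 30.
1 February 2028 is a Tuesday, so the first Friday is February 4 and the fourth is February 25.
19 February 2028 falls between 30 October 2027 and 25 February 2028, so daylight saving is in effect and Ethax Prefecture is at UTC+14:00.
03:30 Ethax Prefecture − 14h = 13:30 UTC (rolling into the previous day, 18 February 2028).
Dorion Republic has no daylight saving, so its offset is UTC−01:00 year-round.
13:30 UTC − 1h = 12:30 Dorion Republic.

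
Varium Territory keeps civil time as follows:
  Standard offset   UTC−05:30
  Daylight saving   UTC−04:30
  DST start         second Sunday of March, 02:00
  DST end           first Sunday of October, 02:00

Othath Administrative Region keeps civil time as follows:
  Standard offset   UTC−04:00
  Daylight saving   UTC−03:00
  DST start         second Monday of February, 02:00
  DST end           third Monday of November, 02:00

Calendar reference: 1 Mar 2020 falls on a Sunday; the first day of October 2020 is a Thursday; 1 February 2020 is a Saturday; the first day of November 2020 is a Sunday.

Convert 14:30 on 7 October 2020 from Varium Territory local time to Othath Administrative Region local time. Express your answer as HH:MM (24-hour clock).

1 March 2020 is a Sunday, so the first Sunday is March 1 and the second is March 8.
1 October 2020 is a Thursday, so the first Sunday is October 4.
Daylight saving runs 8 March – 4 October; 7 October 2020 is outside that window, so Varium Territory is on standard time at UTC−05:30.
14:30 Varium Territory + 5h30m = 20:00 UTC.
1 February 2020 is a Saturday, so the first Monday is February 3 and the second is February 10.
1 November 2020 is a Sunday, so the first Monday is November 2 and the third is November 16.
At the standard offset (UTC−04:00), 20:00 UTC − 4h = 16:00 Othath Administrative Region standard time.
Daylight saving runs 10 February – 16 November; the standard-time date in Othath Administrative Region, 7 October 2020, is inside that window, so Othath Administrative Region is at UTC−03:00.
20:00 UTC − 3h = 17:00 Othath Administrative Region.

17:00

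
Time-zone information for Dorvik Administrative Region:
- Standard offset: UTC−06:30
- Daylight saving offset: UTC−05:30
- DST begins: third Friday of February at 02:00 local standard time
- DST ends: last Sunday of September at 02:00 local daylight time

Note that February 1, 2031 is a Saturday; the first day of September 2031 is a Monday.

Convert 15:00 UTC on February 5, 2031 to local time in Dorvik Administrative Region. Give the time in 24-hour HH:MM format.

08:30

1 February 2031 is a Saturday, so the first Friday is February 7 and the third is February 21.
1 September 2031 is a Monday, so Sundays fall on 7, 14, 21, 28; the last is September 28.
At the standard offset (UTC−06:30), 15:00 UTC − 6h30m = 08:30 Dorvik Administrative Region standard time.
The standard-time date in Dorvik Administrative Region, February 5, 2031, is outside the daylight-saving period (21 February – 28 September), so Dorvik Administrative Region is on standard time, UTC−06:30.
15:00 UTC − 6h30m = 08:30 local.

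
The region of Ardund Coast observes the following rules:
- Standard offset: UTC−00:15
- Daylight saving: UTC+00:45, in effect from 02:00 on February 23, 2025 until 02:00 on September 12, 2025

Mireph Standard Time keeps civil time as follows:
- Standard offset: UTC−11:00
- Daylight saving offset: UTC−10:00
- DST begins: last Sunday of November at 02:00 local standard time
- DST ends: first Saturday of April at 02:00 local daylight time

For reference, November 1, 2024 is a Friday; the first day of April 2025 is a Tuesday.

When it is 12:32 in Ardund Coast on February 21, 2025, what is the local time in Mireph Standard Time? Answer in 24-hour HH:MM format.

February 21, 2025 does not fall between 23 February and 12 September, so daylight saving is not in effect and Ardund Coast is at UTC−00:15.
12:32 Ardund Coast + 0h15m = 12:47 UTC.
1 November 2024 is a Friday, so Sundays fall on 3, 10, 17, 24; the last is November 24.
1 April 2025 is a Tuesday, so the first Saturday is April 5.
At the standard offset (UTC−11:00), 12:47 UTC − 11h = 01:47 Mireph Standard Time standard time.
The standard-time date in Mireph Standard Time, February 21, 2025, falls between 24 November 2024 and 5 April 2025, so daylight saving is in effect and Mireph Standard Time is at UTC−10:00.
12:47 UTC − 10h = 02:47 Mireph Standard Time.

02:47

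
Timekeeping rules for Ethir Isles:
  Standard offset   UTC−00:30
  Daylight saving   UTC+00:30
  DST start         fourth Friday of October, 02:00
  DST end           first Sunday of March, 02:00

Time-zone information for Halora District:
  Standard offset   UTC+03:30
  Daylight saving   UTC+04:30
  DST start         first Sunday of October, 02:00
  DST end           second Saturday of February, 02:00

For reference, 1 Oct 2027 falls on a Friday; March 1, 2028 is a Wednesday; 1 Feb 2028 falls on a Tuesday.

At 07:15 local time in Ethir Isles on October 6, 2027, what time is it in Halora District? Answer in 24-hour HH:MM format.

12:15

1 October 2027 is a Friday, so the first Friday is October 1 and the fourth is October 22.
1 March 2028 is a Wednesday, so the first Sunday is March 5.
Daylight saving runs 22 October 2027 – 5 March 2028; October 6, 2027 is outside that window, so Ethir Isles is on standard time at UTC−00:30.
07:15 Ethir Isles + 0h30m = 07:45 UTC.
1 October 2027 is a Friday, so the first Sunday is October 3.
1 February 2028 is a Tuesday, so the first Saturday is February 5 and the second is February 12.
At the standard offset (UTC+03:30), 07:45 UTC + 3h30m = 11:15 Halora District standard time.
The standard-time date in Halora District, October 6, 2027, falls between 3 October 2027 and 12 February 2028, so daylight saving is in effect and Halora District is at UTC+04:30.
07:45 UTC + 4h30m = 12:15 Halora District.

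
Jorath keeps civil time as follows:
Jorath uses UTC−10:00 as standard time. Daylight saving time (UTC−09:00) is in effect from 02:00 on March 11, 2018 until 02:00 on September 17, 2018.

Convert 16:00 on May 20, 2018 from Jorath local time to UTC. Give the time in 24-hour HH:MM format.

Daylight saving runs 11 March – 17 September; May 20, 2018 is inside that window, so Jorath is at UTC−09:00.
16:00 local + 9h = 01:00 UTC (rolling into the next day, 21 May 2018).

01:00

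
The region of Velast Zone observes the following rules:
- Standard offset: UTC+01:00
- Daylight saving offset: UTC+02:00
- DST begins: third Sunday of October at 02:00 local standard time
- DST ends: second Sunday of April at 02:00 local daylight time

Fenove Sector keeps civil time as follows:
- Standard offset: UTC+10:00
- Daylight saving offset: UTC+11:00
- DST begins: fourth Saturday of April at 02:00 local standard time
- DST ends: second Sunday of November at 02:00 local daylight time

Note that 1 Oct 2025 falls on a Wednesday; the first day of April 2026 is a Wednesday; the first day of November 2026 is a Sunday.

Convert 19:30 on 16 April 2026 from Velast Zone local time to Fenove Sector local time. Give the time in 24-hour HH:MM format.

1 October 2025 is a Wednesday, so the first Sunday is October 5 and the third is October 19.
1 April 2026 is a Wednesday, so the first Sunday is April 5 and the second is April 12.
16 April 2026 is outside the daylight-saving period (19 October 2025 – 12 April 2026), so Velast Zone is on standard time, UTC+01:00.
19:30 Velast Zone − 1h = 18:30 UTC.
1 April 2026 is a Wednesday, so the first Saturday is April 4 and the fourth is April 25.
1 November 2026 is a Sunday, so the first Sunday is November 1 and the second is November 8.
At the standard offset (UTC+10:00), 18:30 UTC + 10h = 04:30 Fenove Sector standard time (rolling into the next day, 17 April 2026).
The standard-time date in Fenove Sector, 17 April 2026, is outside the daylight-saving period (25 April – 8 November), so Fenove Sector is on standard time, UTC+10:00.
18:30 UTC + 10h = 04:30 Fenove Sector (rolling into the next day, 17 April 2026).

04:30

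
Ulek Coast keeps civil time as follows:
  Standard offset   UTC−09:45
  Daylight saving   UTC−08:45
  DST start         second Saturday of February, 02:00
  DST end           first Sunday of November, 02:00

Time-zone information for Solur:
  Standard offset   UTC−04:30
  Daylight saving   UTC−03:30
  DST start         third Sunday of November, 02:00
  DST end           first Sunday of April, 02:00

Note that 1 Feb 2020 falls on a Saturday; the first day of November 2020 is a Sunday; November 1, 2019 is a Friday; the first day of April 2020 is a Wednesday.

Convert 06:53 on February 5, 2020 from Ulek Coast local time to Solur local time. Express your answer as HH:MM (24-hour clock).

13:08

1 February 2020 is a Saturday, so the first Saturday is February 1 and the second is February 8.
1 November 2020 is a Sunday, so the first Sunday is November 1.
February 5, 2020 is outside the daylight-saving period (8 February – 1 November), so Ulek Coast is on standard time, UTC−09:45.
06:53 Ulek Coast + 9h45m = 16:38 UTC.
1 November 2019 is a Friday, so the first Sunday is November 3 and the third is November 17.
1 April 2020 is a Wednesday, so the first Sunday is April 5.
At the standard offset (UTC−04:30), 16:38 UTC − 4h30m = 12:08 Solur standard time.
Daylight saving runs 17 November 2019 – 5 April 2020; the standard-time date in Solur, February 5, 2020, is inside that window, so Solur is at UTC−03:30.
16:38 UTC − 3h30m = 13:08 Solur.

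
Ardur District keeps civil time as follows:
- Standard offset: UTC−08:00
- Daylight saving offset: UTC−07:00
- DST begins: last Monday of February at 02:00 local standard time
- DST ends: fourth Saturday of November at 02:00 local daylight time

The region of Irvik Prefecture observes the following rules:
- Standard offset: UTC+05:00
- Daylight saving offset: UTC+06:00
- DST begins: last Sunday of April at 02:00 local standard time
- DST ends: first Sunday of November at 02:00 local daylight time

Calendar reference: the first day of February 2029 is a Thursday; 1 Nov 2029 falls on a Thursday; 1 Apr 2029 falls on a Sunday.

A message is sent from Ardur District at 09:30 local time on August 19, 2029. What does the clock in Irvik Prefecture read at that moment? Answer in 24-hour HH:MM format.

22:30

1 February 2029 is a Thursday, so Mondays fall on 5, 12, 19, 26; the last is February 26.
1 November 2029 is a Thursday, so the first Saturday is November 3 and the fourth is November 24.
August 19, 2029 lies within the daylight-saving period (26 February – 24 November), so Ardur District is on daylight time, UTC−07:00.
09:30 Ardur District + 7h = 16:30 UTC.
1 April 2029 is a Sunday, so Sundays fall on 1, 8, 15, 22, 29; the last is April 29.
1 November 2029 is a Thursday, so the first Sunday is November 4.
At the standard offset (UTC+05:00), 16:30 UTC + 5h = 21:30 Irvik Prefecture standard time.
Daylight saving runs 29 April – 4 November; the standard-time date in Irvik Prefecture, August 19, 2029, is inside that window, so Irvik Prefecture is at UTC+06:00.
16:30 UTC + 6h = 22:30 Irvik Prefecture.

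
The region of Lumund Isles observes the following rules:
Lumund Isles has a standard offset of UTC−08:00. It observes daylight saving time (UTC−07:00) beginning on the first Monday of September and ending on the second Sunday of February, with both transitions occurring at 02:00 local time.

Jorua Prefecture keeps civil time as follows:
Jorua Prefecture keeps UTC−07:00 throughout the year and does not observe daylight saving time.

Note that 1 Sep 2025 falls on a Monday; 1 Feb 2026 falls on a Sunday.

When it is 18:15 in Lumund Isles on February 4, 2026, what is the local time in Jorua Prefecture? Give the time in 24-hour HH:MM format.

1 September 2025 is a Monday, so the first Monday is September 1.
1 February 2026 is a Sunday, so the first Sunday is February 1 and the second is February 8.
February 4, 2026 lies within the daylight-saving period (1 September 2025 – 8 February 2026), so Lumund Isles is on daylight time, UTC−07:00.
18:15 Lumund Isles + 7h = 01:15 UTC (rolling into the next day, 5 February 2026).
Jorua Prefecture has no daylight saving, so its offset is UTC−07:00 year-round.
01:15 UTC − 7h = 18:15 Jorua Prefecture (rolling into the previous day, 4 February 2026).

18:15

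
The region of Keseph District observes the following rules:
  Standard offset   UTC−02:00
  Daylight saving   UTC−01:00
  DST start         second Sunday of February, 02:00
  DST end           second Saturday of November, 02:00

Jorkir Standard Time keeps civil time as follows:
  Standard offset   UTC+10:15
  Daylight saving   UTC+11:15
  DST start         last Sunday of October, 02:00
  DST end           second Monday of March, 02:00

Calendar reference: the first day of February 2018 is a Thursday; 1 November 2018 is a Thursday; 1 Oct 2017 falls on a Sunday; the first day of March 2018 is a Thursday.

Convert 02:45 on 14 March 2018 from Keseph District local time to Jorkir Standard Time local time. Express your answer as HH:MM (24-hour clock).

1 February 2018 is a Thursday, so the first Sunday is February 4 and the second is February 11.
1 November 2018 is a Thursday, so the first Saturday is November 3 and the second is November 10.
Daylight saving runs 11 February – 10 November; 14 March 2018 is inside that window, so Keseph District is at UTC−01:00.
02:45 Keseph District + 1h = 03:45 UTC.
1 October 2017 is a Sunday, so Sundays fall on 1, 8, 15, 22, 29; the last is October 29.
1 March 2018 is a Thursday, so the first Monday is March 5 and the second is March 12.
At the standard offset (UTC+10:15), 03:45 UTC + 10h15m = 14:00 Jorkir Standard Time standard time.
Daylight saving runs 29 October 2017 – 12 March 2018; the standard-time date in Jorkir Standard Time, 14 March 2018, is outside that window, so Jorkir Standard Time is on standard time at UTC+10:15.
03:45 UTC + 10h15m = 14:00 Jorkir Standard Time.

14:00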